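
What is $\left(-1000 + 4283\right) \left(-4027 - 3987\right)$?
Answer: $-26309962$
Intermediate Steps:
$\left(-1000 + 4283\right) \left(-4027 - 3987\right) = 3283 \left(-8014\right) = -26309962$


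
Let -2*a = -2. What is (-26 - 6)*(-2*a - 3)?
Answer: 160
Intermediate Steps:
a = 1 (a = -½*(-2) = 1)
(-26 - 6)*(-2*a - 3) = (-26 - 6)*(-2*1 - 3) = -32*(-2 - 3) = -32*(-5) = 160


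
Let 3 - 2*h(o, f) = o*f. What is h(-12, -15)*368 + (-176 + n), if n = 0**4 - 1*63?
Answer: -32807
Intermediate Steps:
n = -63 (n = 0 - 63 = -63)
h(o, f) = 3/2 - f*o/2 (h(o, f) = 3/2 - o*f/2 = 3/2 - f*o/2)
h(-12, -15)*368 + (-176 + n) = (3/2 - 1/2*(-15)*(-12))*368 + (-176 - 63) = (3/2 - 90)*368 - 239 = -177/2*368 - 239 = -32568 - 239 = -32807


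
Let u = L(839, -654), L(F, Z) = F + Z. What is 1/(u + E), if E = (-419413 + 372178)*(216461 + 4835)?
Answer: -1/10452916375 ≈ -9.5667e-11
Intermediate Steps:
u = 185 (u = 839 - 654 = 185)
E = -10452916560 (E = -47235*221296 = -10452916560)
1/(u + E) = 1/(185 - 10452916560) = 1/(-10452916375) = -1/10452916375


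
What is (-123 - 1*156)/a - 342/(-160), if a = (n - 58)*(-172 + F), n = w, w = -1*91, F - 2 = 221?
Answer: 440583/202640 ≈ 2.1742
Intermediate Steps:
F = 223 (F = 2 + 221 = 223)
w = -91
n = -91
a = -7599 (a = (-91 - 58)*(-172 + 223) = -149*51 = -7599)
(-123 - 1*156)/a - 342/(-160) = (-123 - 1*156)/(-7599) - 342/(-160) = (-123 - 156)*(-1/7599) - 342*(-1/160) = -279*(-1/7599) + 171/80 = 93/2533 + 171/80 = 440583/202640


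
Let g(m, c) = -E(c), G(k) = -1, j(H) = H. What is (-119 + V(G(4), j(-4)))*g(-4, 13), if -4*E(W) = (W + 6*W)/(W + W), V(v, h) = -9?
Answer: -112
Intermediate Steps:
E(W) = -7/8 (E(W) = -(W + 6*W)/(4*(W + W)) = -7*W/(4*(2*W)) = -7*W*1/(2*W)/4 = -1/4*7/2 = -7/8)
g(m, c) = 7/8 (g(m, c) = -1*(-7/8) = 7/8)
(-119 + V(G(4), j(-4)))*g(-4, 13) = (-119 - 9)*(7/8) = -128*7/8 = -112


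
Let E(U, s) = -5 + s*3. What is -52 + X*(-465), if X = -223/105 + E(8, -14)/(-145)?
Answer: 159324/203 ≈ 784.85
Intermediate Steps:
E(U, s) = -5 + 3*s
X = -1096/609 (X = -223/105 + (-5 + 3*(-14))/(-145) = -223*1/105 + (-5 - 42)*(-1/145) = -223/105 - 47*(-1/145) = -223/105 + 47/145 = -1096/609 ≈ -1.7997)
-52 + X*(-465) = -52 - 1096/609*(-465) = -52 + 169880/203 = 159324/203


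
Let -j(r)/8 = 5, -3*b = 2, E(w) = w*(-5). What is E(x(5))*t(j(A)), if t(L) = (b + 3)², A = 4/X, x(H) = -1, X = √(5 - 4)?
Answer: 245/9 ≈ 27.222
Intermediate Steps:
X = 1 (X = √1 = 1)
E(w) = -5*w
b = -⅔ (b = -⅓*2 = -⅔ ≈ -0.66667)
A = 4 (A = 4/1 = 4*1 = 4)
j(r) = -40 (j(r) = -8*5 = -40)
t(L) = 49/9 (t(L) = (-⅔ + 3)² = (7/3)² = 49/9)
E(x(5))*t(j(A)) = -5*(-1)*(49/9) = 5*(49/9) = 245/9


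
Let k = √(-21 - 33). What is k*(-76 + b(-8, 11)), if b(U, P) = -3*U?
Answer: -156*I*√6 ≈ -382.12*I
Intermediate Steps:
k = 3*I*√6 (k = √(-54) = 3*I*√6 ≈ 7.3485*I)
k*(-76 + b(-8, 11)) = (3*I*√6)*(-76 - 3*(-8)) = (3*I*√6)*(-76 + 24) = (3*I*√6)*(-52) = -156*I*√6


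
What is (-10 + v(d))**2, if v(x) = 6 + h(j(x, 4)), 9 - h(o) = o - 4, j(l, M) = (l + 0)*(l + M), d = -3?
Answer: 144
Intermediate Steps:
j(l, M) = l*(M + l)
h(o) = 13 - o (h(o) = 9 - (o - 4) = 9 - (-4 + o) = 9 + (4 - o) = 13 - o)
v(x) = 19 - x*(4 + x) (v(x) = 6 + (13 - x*(4 + x)) = 19 - x*(4 + x))
(-10 + v(d))**2 = (-10 + (19 - 1*(-3)*(4 - 3)))**2 = (-10 + (19 - 1*(-3)*1))**2 = (-10 + (19 + 3))**2 = (-10 + 22)**2 = 12**2 = 144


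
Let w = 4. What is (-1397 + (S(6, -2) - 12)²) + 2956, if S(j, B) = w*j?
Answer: 1703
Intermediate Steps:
S(j, B) = 4*j
(-1397 + (S(6, -2) - 12)²) + 2956 = (-1397 + (4*6 - 12)²) + 2956 = (-1397 + (24 - 12)²) + 2956 = (-1397 + 12²) + 2956 = (-1397 + 144) + 2956 = -1253 + 2956 = 1703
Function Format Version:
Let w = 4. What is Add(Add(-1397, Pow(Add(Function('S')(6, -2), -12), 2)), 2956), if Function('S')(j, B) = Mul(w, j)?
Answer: 1703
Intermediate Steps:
Function('S')(j, B) = Mul(4, j)
Add(Add(-1397, Pow(Add(Function('S')(6, -2), -12), 2)), 2956) = Add(Add(-1397, Pow(Add(Mul(4, 6), -12), 2)), 2956) = Add(Add(-1397, Pow(Add(24, -12), 2)), 2956) = Add(Add(-1397, Pow(12, 2)), 2956) = Add(Add(-1397, 144), 2956) = Add(-1253, 2956) = 1703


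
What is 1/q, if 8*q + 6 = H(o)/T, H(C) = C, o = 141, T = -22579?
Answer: -180632/135615 ≈ -1.3319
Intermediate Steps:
q = -135615/180632 (q = -¾ + (141/(-22579))/8 = -¾ + (141*(-1/22579))/8 = -¾ + (⅛)*(-141/22579) = -¾ - 141/180632 = -135615/180632 ≈ -0.75078)
1/q = 1/(-135615/180632) = -180632/135615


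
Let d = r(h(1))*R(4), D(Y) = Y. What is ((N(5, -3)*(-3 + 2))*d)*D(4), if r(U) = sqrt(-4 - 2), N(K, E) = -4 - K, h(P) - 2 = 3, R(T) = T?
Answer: 144*I*sqrt(6) ≈ 352.73*I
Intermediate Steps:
h(P) = 5 (h(P) = 2 + 3 = 5)
r(U) = I*sqrt(6) (r(U) = sqrt(-6) = I*sqrt(6))
d = 4*I*sqrt(6) (d = (I*sqrt(6))*4 = 4*I*sqrt(6) ≈ 9.798*I)
((N(5, -3)*(-3 + 2))*d)*D(4) = (((-4 - 1*5)*(-3 + 2))*(4*I*sqrt(6)))*4 = (((-4 - 5)*(-1))*(4*I*sqrt(6)))*4 = ((-9*(-1))*(4*I*sqrt(6)))*4 = (9*(4*I*sqrt(6)))*4 = (36*I*sqrt(6))*4 = 144*I*sqrt(6)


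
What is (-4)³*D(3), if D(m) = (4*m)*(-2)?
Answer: 1536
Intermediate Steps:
D(m) = -8*m
(-4)³*D(3) = (-4)³*(-8*3) = -64*(-24) = 1536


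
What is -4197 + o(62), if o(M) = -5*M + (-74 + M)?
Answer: -4519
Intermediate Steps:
o(M) = -74 - 4*M
-4197 + o(62) = -4197 + (-74 - 4*62) = -4197 + (-74 - 248) = -4197 - 322 = -4519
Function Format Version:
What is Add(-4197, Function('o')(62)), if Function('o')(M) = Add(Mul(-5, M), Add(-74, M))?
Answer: -4519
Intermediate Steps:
Function('o')(M) = Add(-74, Mul(-4, M))
Add(-4197, Function('o')(62)) = Add(-4197, Add(-74, Mul(-4, 62))) = Add(-4197, Add(-74, -248)) = Add(-4197, -322) = -4519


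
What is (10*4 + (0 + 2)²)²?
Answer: 1936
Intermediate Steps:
(10*4 + (0 + 2)²)² = (40 + 2²)² = (40 + 4)² = 44² = 1936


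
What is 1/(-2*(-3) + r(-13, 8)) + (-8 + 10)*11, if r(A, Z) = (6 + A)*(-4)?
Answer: 749/34 ≈ 22.029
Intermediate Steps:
r(A, Z) = -24 - 4*A
1/(-2*(-3) + r(-13, 8)) + (-8 + 10)*11 = 1/(-2*(-3) + (-24 - 4*(-13))) + (-8 + 10)*11 = 1/(6 + (-24 + 52)) + 2*11 = 1/(6 + 28) + 22 = 1/34 + 22 = 749/34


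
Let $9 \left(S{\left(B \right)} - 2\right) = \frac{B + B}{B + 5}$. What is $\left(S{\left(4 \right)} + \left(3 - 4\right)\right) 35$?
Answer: $\frac{3115}{81} \approx 38.457$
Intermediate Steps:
$S{\left(B \right)} = 2 + \frac{2 B}{9 \left(5 + B\right)}$ ($S{\left(B \right)} = 2 + \frac{\left(B + B\right) \frac{1}{B + 5}}{9} = 2 + \frac{2 B \frac{1}{5 + B}}{9} = 2 + \frac{2 B}{9 \left(5 + B\right)}$)
$\left(S{\left(4 \right)} + \left(3 - 4\right)\right) 35 = \left(\frac{10 \left(9 + 2 \cdot 4\right)}{9 \left(5 + 4\right)} + \left(3 - 4\right)\right) 35 = \left(\frac{10 \left(9 + 8\right)}{9 \cdot 9} - 1\right) 35 = \left(\frac{10}{9} \cdot \frac{1}{9} \cdot 17 - 1\right) 35 = \left(\frac{170}{81} - 1\right) 35 = \frac{89}{81} \cdot 35 = \frac{3115}{81}$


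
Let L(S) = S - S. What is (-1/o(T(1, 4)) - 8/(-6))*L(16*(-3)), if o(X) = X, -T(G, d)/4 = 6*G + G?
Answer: 0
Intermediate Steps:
T(G, d) = -28*G (T(G, d) = -4*(6*G + G) = -28*G)
L(S) = 0
(-1/o(T(1, 4)) - 8/(-6))*L(16*(-3)) = (-1/((-28*1)) - 8/(-6))*0 = (-1/(-28) - 8*(-⅙))*0 = (-1*(-1/28) + 4/3)*0 = (1/28 + 4/3)*0 = (115/84)*0 = 0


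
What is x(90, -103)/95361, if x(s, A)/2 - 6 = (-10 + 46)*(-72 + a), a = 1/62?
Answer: -53432/985397 ≈ -0.054224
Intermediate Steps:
a = 1/62 ≈ 0.016129
x(s, A) = -160296/31 (x(s, A) = 12 + 2*((-10 + 46)*(-72 + 1/62)) = 12 + 2*(36*(-4463/62)) = 12 + 2*(-80334/31) = 12 - 160668/31 = -160296/31)
x(90, -103)/95361 = -160296/31/95361 = -160296/31*1/95361 = -53432/985397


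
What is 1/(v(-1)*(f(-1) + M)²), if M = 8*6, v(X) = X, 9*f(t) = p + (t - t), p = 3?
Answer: -9/21025 ≈ -0.00042806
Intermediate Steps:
f(t) = ⅓ (f(t) = (3 + (t - t))/9 = (3 + 0)/9 = (⅑)*3 = ⅓)
M = 48
1/(v(-1)*(f(-1) + M)²) = 1/(-(⅓ + 48)²) = 1/(-(145/3)²) = 1/(-1*21025/9) = 1/(-21025/9) = -9/21025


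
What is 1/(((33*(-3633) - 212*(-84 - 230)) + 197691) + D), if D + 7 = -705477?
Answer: -1/561114 ≈ -1.7822e-6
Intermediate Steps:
D = -705484 (D = -7 - 705477 = -705484)
1/(((33*(-3633) - 212*(-84 - 230)) + 197691) + D) = 1/(((33*(-3633) - 212*(-84 - 230)) + 197691) - 705484) = 1/(((-119889 - 212*(-314)) + 197691) - 705484) = 1/(((-119889 + 66568) + 197691) - 705484) = 1/((-53321 + 197691) - 705484) = 1/(144370 - 705484) = 1/(-561114) = -1/561114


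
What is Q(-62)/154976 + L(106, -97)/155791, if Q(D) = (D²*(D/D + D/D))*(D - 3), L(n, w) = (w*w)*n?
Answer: 9589256873/3017983252 ≈ 3.1774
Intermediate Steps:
L(n, w) = n*w² (L(n, w) = w²*n = n*w²)
Q(D) = 2*D²*(-3 + D) (Q(D) = (D²*(1 + 1))*(-3 + D) = (D²*2)*(-3 + D) = (2*D²)*(-3 + D) = 2*D²*(-3 + D))
Q(-62)/154976 + L(106, -97)/155791 = (2*(-62)²*(-3 - 62))/154976 + (106*(-97)²)/155791 = (2*3844*(-65))*(1/154976) + (106*9409)*(1/155791) = -499720*1/154976 + 997354*(1/155791) = -62465/19372 + 997354/155791 = 9589256873/3017983252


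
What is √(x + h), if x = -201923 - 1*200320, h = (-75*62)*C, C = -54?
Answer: I*√151143 ≈ 388.77*I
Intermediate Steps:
h = 251100 (h = -75*62*(-54) = -4650*(-54) = 251100)
x = -402243 (x = -201923 - 200320 = -402243)
√(x + h) = √(-402243 + 251100) = √(-151143) = I*√151143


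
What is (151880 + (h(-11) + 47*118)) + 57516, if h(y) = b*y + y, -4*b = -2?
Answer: 429851/2 ≈ 2.1493e+5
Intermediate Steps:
b = 1/2 (b = -1/4*(-2) = 1/2 ≈ 0.50000)
h(y) = 3*y/2 (h(y) = y/2 + y = 3*y/2)
(151880 + (h(-11) + 47*118)) + 57516 = (151880 + ((3/2)*(-11) + 47*118)) + 57516 = (151880 + (-33/2 + 5546)) + 57516 = (151880 + 11059/2) + 57516 = 314819/2 + 57516 = 429851/2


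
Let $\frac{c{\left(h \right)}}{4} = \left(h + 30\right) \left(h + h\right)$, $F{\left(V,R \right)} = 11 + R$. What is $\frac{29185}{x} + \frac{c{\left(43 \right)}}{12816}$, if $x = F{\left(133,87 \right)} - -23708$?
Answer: $\frac{30370351}{9534303} \approx 3.1854$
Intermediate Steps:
$x = 23806$ ($x = \left(11 + 87\right) - -23708 = 98 + 23708 = 23806$)
$c{\left(h \right)} = 8 h \left(30 + h\right)$ ($c{\left(h \right)} = 4 \left(h + 30\right) \left(h + h\right) = 4 \left(30 + h\right) 2 h = 4 \cdot 2 h \left(30 + h\right) = 8 h \left(30 + h\right)$)
$\frac{29185}{x} + \frac{c{\left(43 \right)}}{12816} = \frac{29185}{23806} + \frac{8 \cdot 43 \left(30 + 43\right)}{12816} = 29185 \cdot \frac{1}{23806} + 8 \cdot 43 \cdot 73 \cdot \frac{1}{12816} = \frac{29185}{23806} + 25112 \cdot \frac{1}{12816} = \frac{29185}{23806} + \frac{3139}{1602} = \frac{30370351}{9534303}$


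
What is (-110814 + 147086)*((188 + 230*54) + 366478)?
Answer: 13750207392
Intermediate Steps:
(-110814 + 147086)*((188 + 230*54) + 366478) = 36272*((188 + 12420) + 366478) = 36272*(12608 + 366478) = 36272*379086 = 13750207392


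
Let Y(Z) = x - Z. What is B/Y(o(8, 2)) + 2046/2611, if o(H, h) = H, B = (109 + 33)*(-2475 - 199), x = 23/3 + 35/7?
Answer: -212444580/2611 ≈ -81365.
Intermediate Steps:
x = 38/3 (x = 23*(⅓) + 35*(⅐) = 23/3 + 5 = 38/3 ≈ 12.667)
B = -379708 (B = 142*(-2674) = -379708)
Y(Z) = 38/3 - Z
B/Y(o(8, 2)) + 2046/2611 = -379708/(38/3 - 1*8) + 2046/2611 = -379708/(38/3 - 8) + 2046*(1/2611) = -379708/14/3 + 2046/2611 = -379708*3/14 + 2046/2611 = -81366 + 2046/2611 = -212444580/2611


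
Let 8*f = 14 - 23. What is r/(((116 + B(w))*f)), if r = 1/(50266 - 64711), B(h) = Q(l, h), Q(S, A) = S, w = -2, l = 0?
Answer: 2/3770145 ≈ 5.3048e-7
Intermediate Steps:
B(h) = 0
r = -1/14445 (r = 1/(-14445) = -1/14445 ≈ -6.9228e-5)
f = -9/8 (f = (14 - 23)/8 = (1/8)*(-9) = -9/8 ≈ -1.1250)
r/(((116 + B(w))*f)) = -(-8/(9*(116 + 0)))/14445 = -1/(14445*(116*(-9/8))) = -1/(14445*(-261/2)) = -1/14445*(-2/261) = 2/3770145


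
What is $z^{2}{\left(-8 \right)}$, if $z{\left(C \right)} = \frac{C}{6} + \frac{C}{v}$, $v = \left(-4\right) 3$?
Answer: $\frac{4}{9} \approx 0.44444$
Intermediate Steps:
$v = -12$
$z{\left(C \right)} = \frac{C}{12}$ ($z{\left(C \right)} = \frac{C}{6} + \frac{C}{-12} = C \frac{1}{6} + C \left(- \frac{1}{12}\right) = \frac{C}{6} - \frac{C}{12} = \frac{C}{12}$)
$z^{2}{\left(-8 \right)} = \left(\frac{1}{12} \left(-8\right)\right)^{2} = \left(- \frac{2}{3}\right)^{2} = \frac{4}{9}$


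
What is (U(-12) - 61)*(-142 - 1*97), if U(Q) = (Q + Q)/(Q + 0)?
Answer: 14101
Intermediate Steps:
U(Q) = 2 (U(Q) = (2*Q)/Q = 2)
(U(-12) - 61)*(-142 - 1*97) = (2 - 61)*(-142 - 1*97) = -59*(-142 - 97) = -59*(-239) = 14101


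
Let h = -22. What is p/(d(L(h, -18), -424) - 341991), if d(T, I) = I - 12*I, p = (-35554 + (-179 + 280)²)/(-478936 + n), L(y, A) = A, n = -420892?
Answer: -25353/303536279756 ≈ -8.3525e-8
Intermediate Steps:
p = 25353/899828 (p = (-35554 + (-179 + 280)²)/(-478936 - 420892) = (-35554 + 101²)/(-899828) = (-35554 + 10201)*(-1/899828) = -25353*(-1/899828) = 25353/899828 ≈ 0.028175)
d(T, I) = -11*I
p/(d(L(h, -18), -424) - 341991) = 25353/(899828*(-11*(-424) - 341991)) = 25353/(899828*(4664 - 341991)) = (25353/899828)/(-337327) = (25353/899828)*(-1/337327) = -25353/303536279756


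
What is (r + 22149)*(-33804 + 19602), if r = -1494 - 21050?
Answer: 5609790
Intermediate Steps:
r = -22544
(r + 22149)*(-33804 + 19602) = (-22544 + 22149)*(-33804 + 19602) = -395*(-14202) = 5609790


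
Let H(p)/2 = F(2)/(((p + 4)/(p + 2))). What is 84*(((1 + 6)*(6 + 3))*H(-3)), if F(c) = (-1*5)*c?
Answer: 105840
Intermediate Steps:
F(c) = -5*c
H(p) = -20*(2 + p)/(4 + p) (H(p) = 2*((-5*2)/(((p + 4)/(p + 2)))) = 2*(-10*(2 + p)/(4 + p)) = -20*(2 + p)/(4 + p))
84*(((1 + 6)*(6 + 3))*H(-3)) = 84*(((1 + 6)*(6 + 3))*(20*(-2 - 1*(-3))/(4 - 3))) = 84*((7*9)*(20*(-2 + 3)/1)) = 84*(63*(20*1*1)) = 84*(63*20) = 84*1260 = 105840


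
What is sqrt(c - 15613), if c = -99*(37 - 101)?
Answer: I*sqrt(9277) ≈ 96.317*I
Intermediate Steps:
c = 6336 (c = -99*(-64) = 6336)
sqrt(c - 15613) = sqrt(6336 - 15613) = sqrt(-9277) = I*sqrt(9277)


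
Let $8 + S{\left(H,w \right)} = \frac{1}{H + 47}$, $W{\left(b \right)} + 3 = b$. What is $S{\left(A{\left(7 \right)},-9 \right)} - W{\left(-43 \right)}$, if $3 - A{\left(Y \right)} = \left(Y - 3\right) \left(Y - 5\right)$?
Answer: $\frac{1597}{42} \approx 38.024$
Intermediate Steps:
$A{\left(Y \right)} = 3 - \left(-5 + Y\right) \left(-3 + Y\right)$ ($A{\left(Y \right)} = 3 - \left(Y - 3\right) \left(Y - 5\right) = 3 - \left(-3 + Y\right) \left(-5 + Y\right) = 3 - \left(-5 + Y\right) \left(-3 + Y\right)$)
$W{\left(b \right)} = -3 + b$
$S{\left(H,w \right)} = -8 + \frac{1}{47 + H}$ ($S{\left(H,w \right)} = -8 + \frac{1}{H + 47} = -8 + \frac{1}{47 + H}$)
$S{\left(A{\left(7 \right)},-9 \right)} - W{\left(-43 \right)} = \frac{-375 - 8 \left(-12 - 7^{2} + 8 \cdot 7\right)}{47 - 5} - \left(-3 - 43\right) = \frac{-375 - 8 \left(-12 - 49 + 56\right)}{47 - 5} - -46 = \frac{-375 - 8 \left(-12 - 49 + 56\right)}{47 - 5} + 46 = \frac{-375 - -40}{47 - 5} + 46 = \frac{-375 + 40}{42} + 46 = \frac{1}{42} \left(-335\right) + 46 = - \frac{335}{42} + 46 = \frac{1597}{42}$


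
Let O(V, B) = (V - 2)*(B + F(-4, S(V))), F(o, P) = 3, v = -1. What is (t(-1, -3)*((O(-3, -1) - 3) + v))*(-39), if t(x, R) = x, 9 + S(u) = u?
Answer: -546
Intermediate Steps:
S(u) = -9 + u
O(V, B) = (-2 + V)*(3 + B) (O(V, B) = (V - 2)*(B + 3) = (-2 + V)*(3 + B))
(t(-1, -3)*((O(-3, -1) - 3) + v))*(-39) = -(((-6 - 2*(-1) + 3*(-3) - 1*(-3)) - 3) - 1)*(-39) = -(((-6 + 2 - 9 + 3) - 3) - 1)*(-39) = -((-10 - 3) - 1)*(-39) = -(-13 - 1)*(-39) = -1*(-14)*(-39) = 14*(-39) = -546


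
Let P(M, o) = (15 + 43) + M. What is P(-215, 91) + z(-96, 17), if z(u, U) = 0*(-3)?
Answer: -157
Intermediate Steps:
P(M, o) = 58 + M
z(u, U) = 0
P(-215, 91) + z(-96, 17) = (58 - 215) + 0 = -157 + 0 = -157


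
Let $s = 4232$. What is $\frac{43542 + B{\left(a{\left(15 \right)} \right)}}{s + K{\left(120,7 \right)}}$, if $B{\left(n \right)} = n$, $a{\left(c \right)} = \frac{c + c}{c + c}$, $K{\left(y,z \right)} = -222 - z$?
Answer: $\frac{43543}{4003} \approx 10.878$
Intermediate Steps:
$a{\left(c \right)} = 1$ ($a{\left(c \right)} = \frac{2 c}{2 c} = 2 c \frac{1}{2 c} = 1$)
$\frac{43542 + B{\left(a{\left(15 \right)} \right)}}{s + K{\left(120,7 \right)}} = \frac{43542 + 1}{4232 - 229} = \frac{43543}{4232 - 229} = \frac{43543}{4003}$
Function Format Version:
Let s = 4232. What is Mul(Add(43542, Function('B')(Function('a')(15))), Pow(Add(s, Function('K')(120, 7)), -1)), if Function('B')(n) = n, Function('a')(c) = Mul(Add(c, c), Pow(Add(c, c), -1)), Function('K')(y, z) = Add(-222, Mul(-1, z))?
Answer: Rational(43543, 4003) ≈ 10.878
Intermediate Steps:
Function('a')(c) = 1 (Function('a')(c) = Mul(Mul(2, c), Pow(Mul(2, c), -1)) = Mul(Mul(2, c), Mul(Rational(1, 2), Pow(c, -1))) = 1)
Mul(Add(43542, Function('B')(Function('a')(15))), Pow(Add(s, Function('K')(120, 7)), -1)) = Mul(Add(43542, 1), Pow(Add(4232, Add(-222, Mul(-1, 7))), -1)) = Mul(43543, Pow(Add(4232, Add(-222, -7)), -1)) = Mul(43543, Pow(Add(4232, -229), -1)) = Mul(43543, Pow(4003, -1)) = Mul(43543, Rational(1, 4003)) = Rational(43543, 4003)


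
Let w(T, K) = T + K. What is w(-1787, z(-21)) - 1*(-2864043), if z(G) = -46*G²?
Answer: 2841970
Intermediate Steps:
w(T, K) = K + T
w(-1787, z(-21)) - 1*(-2864043) = (-46*(-21)² - 1787) - 1*(-2864043) = (-46*441 - 1787) + 2864043 = (-20286 - 1787) + 2864043 = -22073 + 2864043 = 2841970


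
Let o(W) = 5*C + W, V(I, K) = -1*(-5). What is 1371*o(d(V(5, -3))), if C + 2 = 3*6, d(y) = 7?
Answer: 119277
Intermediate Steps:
V(I, K) = 5
C = 16 (C = -2 + 3*6 = -2 + 18 = 16)
o(W) = 80 + W (o(W) = 5*16 + W = 80 + W)
1371*o(d(V(5, -3))) = 1371*(80 + 7) = 1371*87 = 119277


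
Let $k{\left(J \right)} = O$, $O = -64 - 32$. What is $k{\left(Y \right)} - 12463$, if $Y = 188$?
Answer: $-12559$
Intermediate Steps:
$O = -96$ ($O = -64 - 32 = -96$)
$k{\left(J \right)} = -96$
$k{\left(Y \right)} - 12463 = -96 - 12463 = -12559$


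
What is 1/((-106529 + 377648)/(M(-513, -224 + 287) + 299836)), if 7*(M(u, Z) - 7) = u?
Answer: 2098388/1897833 ≈ 1.1057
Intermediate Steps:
M(u, Z) = 7 + u/7
1/((-106529 + 377648)/(M(-513, -224 + 287) + 299836)) = 1/((-106529 + 377648)/((7 + (1/7)*(-513)) + 299836)) = 1/(271119/((7 - 513/7) + 299836)) = 1/(271119/(-464/7 + 299836)) = 1/(271119/(2098388/7)) = 1/(271119*(7/2098388)) = 1/(1897833/2098388) = 2098388/1897833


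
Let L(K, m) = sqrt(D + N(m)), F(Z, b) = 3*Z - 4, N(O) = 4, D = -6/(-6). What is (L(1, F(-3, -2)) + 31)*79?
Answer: 2449 + 79*sqrt(5) ≈ 2625.6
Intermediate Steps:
D = 1 (D = -6*(-1/6) = 1)
F(Z, b) = -4 + 3*Z
L(K, m) = sqrt(5) (L(K, m) = sqrt(1 + 4) = sqrt(5))
(L(1, F(-3, -2)) + 31)*79 = (sqrt(5) + 31)*79 = (31 + sqrt(5))*79 = 2449 + 79*sqrt(5)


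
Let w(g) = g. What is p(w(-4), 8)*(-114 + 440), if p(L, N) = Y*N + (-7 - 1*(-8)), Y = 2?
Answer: 5542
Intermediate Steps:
p(L, N) = 1 + 2*N (p(L, N) = 2*N + (-7 - 1*(-8)) = 2*N + (-7 + 8) = 2*N + 1 = 1 + 2*N)
p(w(-4), 8)*(-114 + 440) = (1 + 2*8)*(-114 + 440) = (1 + 16)*326 = 17*326 = 5542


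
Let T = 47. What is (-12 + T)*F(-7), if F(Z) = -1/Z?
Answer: 5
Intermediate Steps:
(-12 + T)*F(-7) = (-12 + 47)*(-1/(-7)) = 35*(-1*(-1/7)) = 35*(1/7) = 5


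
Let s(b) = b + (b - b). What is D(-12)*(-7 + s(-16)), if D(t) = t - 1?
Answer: 299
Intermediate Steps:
s(b) = b (s(b) = b + 0 = b)
D(t) = -1 + t
D(-12)*(-7 + s(-16)) = (-1 - 12)*(-7 - 16) = -13*(-23) = 299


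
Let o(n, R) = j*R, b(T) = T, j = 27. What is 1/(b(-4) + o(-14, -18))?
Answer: -1/490 ≈ -0.0020408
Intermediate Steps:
o(n, R) = 27*R
1/(b(-4) + o(-14, -18)) = 1/(-4 + 27*(-18)) = 1/(-4 - 486) = 1/(-490) = -1/490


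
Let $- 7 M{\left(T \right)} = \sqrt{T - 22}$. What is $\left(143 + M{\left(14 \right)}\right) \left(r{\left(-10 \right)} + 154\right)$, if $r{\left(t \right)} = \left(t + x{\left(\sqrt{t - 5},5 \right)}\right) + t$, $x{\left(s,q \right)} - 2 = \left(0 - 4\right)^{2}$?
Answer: $21736 - \frac{304 i \sqrt{2}}{7} \approx 21736.0 - 61.417 i$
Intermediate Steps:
$M{\left(T \right)} = - \frac{\sqrt{-22 + T}}{7}$ ($M{\left(T \right)} = - \frac{\sqrt{T - 22}}{7} = - \frac{\sqrt{-22 + T}}{7}$)
$x{\left(s,q \right)} = 18$ ($x{\left(s,q \right)} = 2 + \left(0 - 4\right)^{2} = 2 + \left(-4\right)^{2} = 2 + 16 = 18$)
$r{\left(t \right)} = 18 + 2 t$ ($r{\left(t \right)} = \left(t + 18\right) + t = \left(18 + t\right) + t = 18 + 2 t$)
$\left(143 + M{\left(14 \right)}\right) \left(r{\left(-10 \right)} + 154\right) = \left(143 - \frac{\sqrt{-22 + 14}}{7}\right) \left(\left(18 + 2 \left(-10\right)\right) + 154\right) = \left(143 - \frac{\sqrt{-8}}{7}\right) \left(\left(18 - 20\right) + 154\right) = \left(143 - \frac{2 i \sqrt{2}}{7}\right) \left(-2 + 154\right) = \left(143 - \frac{2 i \sqrt{2}}{7}\right) 152 = 21736 - \frac{304 i \sqrt{2}}{7}$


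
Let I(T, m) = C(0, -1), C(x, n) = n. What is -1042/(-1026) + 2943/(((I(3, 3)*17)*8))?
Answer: -1438903/69768 ≈ -20.624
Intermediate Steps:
I(T, m) = -1
-1042/(-1026) + 2943/(((I(3, 3)*17)*8)) = -1042/(-1026) + 2943/((-1*17*8)) = -1042*(-1/1026) + 2943/((-17*8)) = 521/513 + 2943/(-136) = 521/513 + 2943*(-1/136) = 521/513 - 2943/136 = -1438903/69768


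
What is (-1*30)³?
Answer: -27000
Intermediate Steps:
(-1*30)³ = (-30)³ = -27000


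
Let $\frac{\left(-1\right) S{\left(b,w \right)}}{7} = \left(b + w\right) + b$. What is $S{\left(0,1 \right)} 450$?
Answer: $-3150$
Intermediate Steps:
$S{\left(b,w \right)} = - 14 b - 7 w$ ($S{\left(b,w \right)} = - 7 \left(\left(b + w\right) + b\right) = - 7 \left(w + 2 b\right) = - 14 b - 7 w$)
$S{\left(0,1 \right)} 450 = \left(\left(-14\right) 0 - 7\right) 450 = \left(0 - 7\right) 450 = \left(-7\right) 450 = -3150$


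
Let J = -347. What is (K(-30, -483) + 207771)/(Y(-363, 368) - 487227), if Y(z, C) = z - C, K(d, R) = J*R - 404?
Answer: -187484/243979 ≈ -0.76844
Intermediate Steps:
K(d, R) = -404 - 347*R (K(d, R) = -347*R - 404 = -404 - 347*R)
(K(-30, -483) + 207771)/(Y(-363, 368) - 487227) = ((-404 - 347*(-483)) + 207771)/((-363 - 1*368) - 487227) = ((-404 + 167601) + 207771)/((-363 - 368) - 487227) = (167197 + 207771)/(-731 - 487227) = 374968/(-487958) = 374968*(-1/487958) = -187484/243979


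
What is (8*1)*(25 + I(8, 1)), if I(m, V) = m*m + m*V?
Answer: 776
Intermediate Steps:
I(m, V) = m**2 + V*m
(8*1)*(25 + I(8, 1)) = (8*1)*(25 + 8*(1 + 8)) = 8*(25 + 8*9) = 8*(25 + 72) = 8*97 = 776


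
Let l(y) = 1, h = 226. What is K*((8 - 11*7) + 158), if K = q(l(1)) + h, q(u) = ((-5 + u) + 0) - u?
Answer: 19669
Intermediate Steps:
q(u) = -5 (q(u) = (-5 + u) - u = -5)
K = 221 (K = -5 + 226 = 221)
K*((8 - 11*7) + 158) = 221*((8 - 11*7) + 158) = 221*((8 - 77) + 158) = 221*(-69 + 158) = 221*89 = 19669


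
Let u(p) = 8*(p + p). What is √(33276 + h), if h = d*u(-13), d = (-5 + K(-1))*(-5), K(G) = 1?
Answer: 2*√7279 ≈ 170.63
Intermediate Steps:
u(p) = 16*p (u(p) = 8*(2*p) = 16*p)
d = 20 (d = (-5 + 1)*(-5) = -4*(-5) = 20)
h = -4160 (h = 20*(16*(-13)) = 20*(-208) = -4160)
√(33276 + h) = √(33276 - 4160) = √29116 = 2*√7279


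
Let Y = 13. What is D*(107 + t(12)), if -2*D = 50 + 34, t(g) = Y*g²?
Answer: -83118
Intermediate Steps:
t(g) = 13*g²
D = -42 (D = -(50 + 34)/2 = -½*84 = -42)
D*(107 + t(12)) = -42*(107 + 13*12²) = -42*(107 + 13*144) = -42*(107 + 1872) = -42*1979 = -83118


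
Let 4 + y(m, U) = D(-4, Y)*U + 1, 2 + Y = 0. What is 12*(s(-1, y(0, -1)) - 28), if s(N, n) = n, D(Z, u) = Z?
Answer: -324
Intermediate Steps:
Y = -2 (Y = -2 + 0 = -2)
y(m, U) = -3 - 4*U (y(m, U) = -4 + (-4*U + 1) = -4 + (1 - 4*U) = -3 - 4*U)
12*(s(-1, y(0, -1)) - 28) = 12*((-3 - 4*(-1)) - 28) = 12*((-3 + 4) - 28) = 12*(1 - 28) = 12*(-27) = -324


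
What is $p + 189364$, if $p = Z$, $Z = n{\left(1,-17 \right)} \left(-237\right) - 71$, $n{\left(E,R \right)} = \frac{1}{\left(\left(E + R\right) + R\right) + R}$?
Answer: $\frac{9464887}{50} \approx 1.893 \cdot 10^{5}$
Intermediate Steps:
$n{\left(E,R \right)} = \frac{1}{E + 3 R}$ ($n{\left(E,R \right)} = \frac{1}{\left(E + 2 R\right) + R} = \frac{1}{E + 3 R}$)
$Z = - \frac{3313}{50}$ ($Z = \frac{1}{1 + 3 \left(-17\right)} \left(-237\right) - 71 = \frac{1}{1 - 51} \left(-237\right) - 71 = \frac{1}{-50} \left(-237\right) - 71 = \left(- \frac{1}{50}\right) \left(-237\right) - 71 = \frac{237}{50} - 71 = - \frac{3313}{50} \approx -66.26$)
$p = - \frac{3313}{50} \approx -66.26$
$p + 189364 = - \frac{3313}{50} + 189364 = \frac{9464887}{50}$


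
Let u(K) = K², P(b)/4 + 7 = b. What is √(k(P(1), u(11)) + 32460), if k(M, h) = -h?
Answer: √32339 ≈ 179.83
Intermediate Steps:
P(b) = -28 + 4*b
√(k(P(1), u(11)) + 32460) = √(-1*11² + 32460) = √(-1*121 + 32460) = √(-121 + 32460) = √32339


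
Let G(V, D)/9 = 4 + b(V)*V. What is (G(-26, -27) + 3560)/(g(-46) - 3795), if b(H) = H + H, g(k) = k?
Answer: -15764/3841 ≈ -4.1041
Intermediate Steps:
b(H) = 2*H
G(V, D) = 36 + 18*V**2 (G(V, D) = 9*(4 + (2*V)*V) = 9*(4 + 2*V**2) = 36 + 18*V**2)
(G(-26, -27) + 3560)/(g(-46) - 3795) = ((36 + 18*(-26)**2) + 3560)/(-46 - 3795) = ((36 + 18*676) + 3560)/(-3841) = ((36 + 12168) + 3560)*(-1/3841) = (12204 + 3560)*(-1/3841) = 15764*(-1/3841) = -15764/3841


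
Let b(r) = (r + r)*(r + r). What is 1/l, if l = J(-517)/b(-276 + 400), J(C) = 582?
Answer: 30752/291 ≈ 105.68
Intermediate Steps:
b(r) = 4*r² (b(r) = (2*r)*(2*r) = 4*r²)
l = 291/30752 (l = 582/((4*(-276 + 400)²)) = 582/((4*124²)) = 582/((4*15376)) = 582/61504 = 582*(1/61504) = 291/30752 ≈ 0.0094628)
1/l = 1/(291/30752) = 30752/291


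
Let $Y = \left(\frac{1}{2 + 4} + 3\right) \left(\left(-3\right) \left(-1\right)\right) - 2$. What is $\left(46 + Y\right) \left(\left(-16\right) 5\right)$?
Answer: $-4280$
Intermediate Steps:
$Y = \frac{15}{2}$ ($Y = \left(\frac{1}{6} + 3\right) 3 - 2 = \frac{19}{6} \cdot 3 - 2 = \frac{19}{2} - 2 = \frac{15}{2} \approx 7.5$)
$\left(46 + Y\right) \left(\left(-16\right) 5\right) = \left(46 + \frac{15}{2}\right) \left(\left(-16\right) 5\right) = \frac{107}{2} \left(-80\right) = -4280$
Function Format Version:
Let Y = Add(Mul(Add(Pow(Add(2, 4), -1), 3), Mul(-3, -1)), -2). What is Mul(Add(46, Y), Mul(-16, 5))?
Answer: -4280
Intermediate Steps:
Y = Rational(15, 2) (Y = Add(Mul(Add(Pow(6, -1), 3), 3), -2) = Add(Mul(Add(Rational(1, 6), 3), 3), -2) = Add(Mul(Rational(19, 6), 3), -2) = Add(Rational(19, 2), -2) = Rational(15, 2) ≈ 7.5000)
Mul(Add(46, Y), Mul(-16, 5)) = Mul(Add(46, Rational(15, 2)), Mul(-16, 5)) = Mul(Rational(107, 2), -80) = -4280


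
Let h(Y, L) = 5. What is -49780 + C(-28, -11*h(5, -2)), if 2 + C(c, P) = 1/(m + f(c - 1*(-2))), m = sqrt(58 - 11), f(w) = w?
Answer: -31312904/629 - sqrt(47)/629 ≈ -49782.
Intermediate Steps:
m = sqrt(47) ≈ 6.8557
C(c, P) = -2 + 1/(2 + c + sqrt(47)) (C(c, P) = -2 + 1/(sqrt(47) + (c - 1*(-2))) = -2 + 1/(sqrt(47) + (c + 2)) = -2 + 1/(sqrt(47) + (2 + c)) = -2 + 1/(2 + c + sqrt(47)))
-49780 + C(-28, -11*h(5, -2)) = -49780 + (-3 - 2*(-28) - 2*sqrt(47))/(2 - 28 + sqrt(47)) = -49780 + (-3 + 56 - 2*sqrt(47))/(-26 + sqrt(47)) = -49780 + (53 - 2*sqrt(47))/(-26 + sqrt(47))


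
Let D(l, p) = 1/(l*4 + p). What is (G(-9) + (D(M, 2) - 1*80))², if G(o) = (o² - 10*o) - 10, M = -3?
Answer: 654481/100 ≈ 6544.8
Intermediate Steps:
G(o) = -10 + o² - 10*o
D(l, p) = 1/(p + 4*l) (D(l, p) = 1/(4*l + p) = 1/(p + 4*l))
(G(-9) + (D(M, 2) - 1*80))² = ((-10 + (-9)² - 10*(-9)) + (1/(2 + 4*(-3)) - 1*80))² = ((-10 + 81 + 90) + (1/(2 - 12) - 80))² = (161 + (1/(-10) - 80))² = (161 + (-⅒ - 80))² = (161 - 801/10)² = (809/10)² = 654481/100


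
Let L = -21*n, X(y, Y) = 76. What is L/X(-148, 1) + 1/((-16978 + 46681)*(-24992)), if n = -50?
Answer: 194863561181/14104410144 ≈ 13.816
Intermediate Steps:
L = 1050 (L = -21*(-50) = 1050)
L/X(-148, 1) + 1/((-16978 + 46681)*(-24992)) = 1050/76 + 1/((-16978 + 46681)*(-24992)) = 1050*(1/76) - 1/24992/29703 = 525/38 + (1/29703)*(-1/24992) = 525/38 - 1/742337376 = 194863561181/14104410144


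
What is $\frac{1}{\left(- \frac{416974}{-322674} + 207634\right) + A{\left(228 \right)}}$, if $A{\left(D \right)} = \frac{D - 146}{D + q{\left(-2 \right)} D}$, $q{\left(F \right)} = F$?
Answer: $\frac{6130806}{1272969490571} \approx 4.8161 \cdot 10^{-6}$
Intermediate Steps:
$A{\left(D \right)} = - \frac{-146 + D}{D}$ ($A{\left(D \right)} = \frac{D - 146}{D - 2 D} = \frac{-146 + D}{\left(-1\right) D} = \left(-146 + D\right) \left(- \frac{1}{D}\right) = - \frac{-146 + D}{D}$)
$\frac{1}{\left(- \frac{416974}{-322674} + 207634\right) + A{\left(228 \right)}} = \frac{1}{\left(- \frac{416974}{-322674} + 207634\right) + \frac{146 - 228}{228}} = \frac{1}{\left(\left(-416974\right) \left(- \frac{1}{322674}\right) + 207634\right) + \frac{146 - 228}{228}} = \frac{1}{\left(\frac{208487}{161337} + 207634\right) + \frac{1}{228} \left(-82\right)} = \frac{1}{\frac{33499255145}{161337} - \frac{41}{114}} = \frac{1}{\frac{1272969490571}{6130806}} = \frac{6130806}{1272969490571}$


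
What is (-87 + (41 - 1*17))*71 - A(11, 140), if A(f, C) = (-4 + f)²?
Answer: -4522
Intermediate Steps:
(-87 + (41 - 1*17))*71 - A(11, 140) = (-87 + (41 - 1*17))*71 - (-4 + 11)² = (-87 + (41 - 17))*71 - 1*7² = (-87 + 24)*71 - 1*49 = -63*71 - 49 = -4473 - 49 = -4522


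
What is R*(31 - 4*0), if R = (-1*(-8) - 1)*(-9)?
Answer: -1953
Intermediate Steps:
R = -63 (R = (8 - 1)*(-9) = 7*(-9) = -63)
R*(31 - 4*0) = -63*(31 - 4*0) = -63*(31 + 0) = -63*31 = -1953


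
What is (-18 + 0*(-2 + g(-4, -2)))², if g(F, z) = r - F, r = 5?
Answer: 324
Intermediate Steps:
g(F, z) = 5 - F
(-18 + 0*(-2 + g(-4, -2)))² = (-18 + 0*(-2 + (5 - 1*(-4))))² = (-18 + 0*(-2 + (5 + 4)))² = (-18 + 0*(-2 + 9))² = (-18 + 0*7)² = (-18 + 0)² = (-18)² = 324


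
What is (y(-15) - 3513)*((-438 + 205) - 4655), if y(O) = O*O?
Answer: 16071744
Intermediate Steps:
y(O) = O**2
(y(-15) - 3513)*((-438 + 205) - 4655) = ((-15)**2 - 3513)*((-438 + 205) - 4655) = (225 - 3513)*(-233 - 4655) = -3288*(-4888) = 16071744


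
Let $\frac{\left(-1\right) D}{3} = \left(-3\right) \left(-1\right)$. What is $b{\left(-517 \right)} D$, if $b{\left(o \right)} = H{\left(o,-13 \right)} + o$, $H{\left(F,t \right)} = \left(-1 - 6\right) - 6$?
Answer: $4770$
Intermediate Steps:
$D = -9$ ($D = - 3 \left(\left(-3\right) \left(-1\right)\right) = \left(-3\right) 3 = -9$)
$H{\left(F,t \right)} = -13$ ($H{\left(F,t \right)} = -7 - 6 = -13$)
$b{\left(o \right)} = -13 + o$
$b{\left(-517 \right)} D = \left(-13 - 517\right) \left(-9\right) = \left(-530\right) \left(-9\right) = 4770$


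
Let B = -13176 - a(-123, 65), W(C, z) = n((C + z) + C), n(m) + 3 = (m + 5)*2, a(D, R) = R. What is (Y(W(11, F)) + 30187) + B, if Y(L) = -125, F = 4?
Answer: 16821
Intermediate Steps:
n(m) = 7 + 2*m (n(m) = -3 + (m + 5)*2 = -3 + (5 + m)*2 = -3 + (10 + 2*m) = 7 + 2*m)
W(C, z) = 7 + 2*z + 4*C (W(C, z) = 7 + 2*((C + z) + C) = 7 + 2*(z + 2*C) = 7 + (2*z + 4*C) = 7 + 2*z + 4*C)
B = -13241 (B = -13176 - 1*65 = -13176 - 65 = -13241)
(Y(W(11, F)) + 30187) + B = (-125 + 30187) - 13241 = 30062 - 13241 = 16821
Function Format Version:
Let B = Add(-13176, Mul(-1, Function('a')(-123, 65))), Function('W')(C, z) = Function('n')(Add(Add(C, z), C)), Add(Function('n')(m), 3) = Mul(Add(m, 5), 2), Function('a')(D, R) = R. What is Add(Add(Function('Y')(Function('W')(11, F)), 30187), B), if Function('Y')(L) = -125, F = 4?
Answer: 16821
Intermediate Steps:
Function('n')(m) = Add(7, Mul(2, m)) (Function('n')(m) = Add(-3, Mul(Add(m, 5), 2)) = Add(-3, Mul(Add(5, m), 2)) = Add(-3, Add(10, Mul(2, m))) = Add(7, Mul(2, m)))
Function('W')(C, z) = Add(7, Mul(2, z), Mul(4, C)) (Function('W')(C, z) = Add(7, Mul(2, Add(Add(C, z), C))) = Add(7, Mul(2, Add(z, Mul(2, C)))) = Add(7, Add(Mul(2, z), Mul(4, C))) = Add(7, Mul(2, z), Mul(4, C)))
B = -13241 (B = Add(-13176, Mul(-1, 65)) = Add(-13176, -65) = -13241)
Add(Add(Function('Y')(Function('W')(11, F)), 30187), B) = Add(Add(-125, 30187), -13241) = Add(30062, -13241) = 16821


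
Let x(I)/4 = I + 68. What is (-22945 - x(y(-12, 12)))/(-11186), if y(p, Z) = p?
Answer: 23169/11186 ≈ 2.0713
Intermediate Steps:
x(I) = 272 + 4*I (x(I) = 4*(I + 68) = 4*(68 + I) = 272 + 4*I)
(-22945 - x(y(-12, 12)))/(-11186) = (-22945 - (272 + 4*(-12)))/(-11186) = (-22945 - (272 - 48))*(-1/11186) = (-22945 - 1*224)*(-1/11186) = (-22945 - 224)*(-1/11186) = -23169*(-1/11186) = 23169/11186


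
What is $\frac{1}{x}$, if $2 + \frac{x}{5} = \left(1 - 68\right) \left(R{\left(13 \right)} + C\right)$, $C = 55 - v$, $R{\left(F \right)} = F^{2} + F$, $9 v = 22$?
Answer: $- \frac{9}{707275} \approx -1.2725 \cdot 10^{-5}$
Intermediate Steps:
$v = \frac{22}{9}$ ($v = \frac{1}{9} \cdot 22 = \frac{22}{9} \approx 2.4444$)
$R{\left(F \right)} = F + F^{2}$
$C = \frac{473}{9}$ ($C = 55 - \frac{22}{9} = \frac{473}{9} \approx 52.556$)
$x = - \frac{707275}{9}$ ($x = -10 + 5 \left(1 - 68\right) \left(13 \left(1 + 13\right) + \frac{473}{9}\right) = -10 + 5 \left(- 67 \left(13 \cdot 14 + \frac{473}{9}\right)\right) = -10 + 5 \left(- 67 \left(182 + \frac{473}{9}\right)\right) = -10 + 5 \left(\left(-67\right) \frac{2111}{9}\right) = -10 + 5 \left(- \frac{141437}{9}\right) = -10 - \frac{707185}{9} = - \frac{707275}{9} \approx -78586.0$)
$\frac{1}{x} = \frac{1}{- \frac{707275}{9}} = - \frac{9}{707275}$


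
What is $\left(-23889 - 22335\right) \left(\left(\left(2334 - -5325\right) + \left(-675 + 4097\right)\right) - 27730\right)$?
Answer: $769583376$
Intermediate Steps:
$\left(-23889 - 22335\right) \left(\left(\left(2334 - -5325\right) + \left(-675 + 4097\right)\right) - 27730\right) = - 46224 \left(\left(\left(2334 + 5325\right) + 3422\right) - 27730\right) = - 46224 \left(\left(7659 + 3422\right) - 27730\right) = - 46224 \left(11081 - 27730\right) = \left(-46224\right) \left(-16649\right) = 769583376$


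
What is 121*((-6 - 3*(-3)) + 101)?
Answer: 12584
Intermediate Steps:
121*((-6 - 3*(-3)) + 101) = 121*((-6 + 9) + 101) = 121*(3 + 101) = 121*104 = 12584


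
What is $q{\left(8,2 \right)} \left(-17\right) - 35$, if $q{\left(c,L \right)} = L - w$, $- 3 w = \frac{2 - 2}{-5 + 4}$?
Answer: $-69$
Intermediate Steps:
$w = 0$ ($w = - \frac{\left(2 - 2\right) \frac{1}{-5 + 4}}{3} = - \frac{0 \frac{1}{-1}}{3} = - \frac{0 \left(-1\right)}{3} = \left(- \frac{1}{3}\right) 0 = 0$)
$q{\left(c,L \right)} = L$ ($q{\left(c,L \right)} = L - 0 = L + 0 = L$)
$q{\left(8,2 \right)} \left(-17\right) - 35 = 2 \left(-17\right) - 35 = -34 - 35 = -69$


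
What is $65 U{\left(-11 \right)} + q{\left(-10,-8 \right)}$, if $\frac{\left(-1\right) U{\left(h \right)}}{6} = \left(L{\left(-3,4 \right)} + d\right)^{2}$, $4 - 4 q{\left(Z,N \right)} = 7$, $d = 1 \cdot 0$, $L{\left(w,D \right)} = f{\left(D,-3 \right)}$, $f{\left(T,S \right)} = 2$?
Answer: $- \frac{6243}{4} \approx -1560.8$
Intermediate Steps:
$L{\left(w,D \right)} = 2$
$d = 0$
$q{\left(Z,N \right)} = - \frac{3}{4}$ ($q{\left(Z,N \right)} = 1 - \frac{7}{4} = - \frac{3}{4}$)
$U{\left(h \right)} = -24$ ($U{\left(h \right)} = - 6 \left(2 + 0\right)^{2} = - 6 \cdot 2^{2} = \left(-6\right) 4 = -24$)
$65 U{\left(-11 \right)} + q{\left(-10,-8 \right)} = 65 \left(-24\right) - \frac{3}{4} = -1560 - \frac{3}{4} = - \frac{6243}{4}$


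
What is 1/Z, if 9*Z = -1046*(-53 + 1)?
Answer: 9/54392 ≈ 0.00016547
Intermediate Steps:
Z = 54392/9 (Z = (-1046*(-53 + 1))/9 = (-1046*(-52))/9 = (1/9)*54392 = 54392/9 ≈ 6043.6)
1/Z = 1/(54392/9) = 9/54392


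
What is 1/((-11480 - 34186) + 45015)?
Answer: -1/651 ≈ -0.0015361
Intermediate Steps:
1/((-11480 - 34186) + 45015) = 1/(-45666 + 45015) = 1/(-651) = -1/651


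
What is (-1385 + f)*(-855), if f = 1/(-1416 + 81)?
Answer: 105391632/89 ≈ 1.1842e+6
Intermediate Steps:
f = -1/1335 (f = 1/(-1335) = -1/1335 ≈ -0.00074906)
(-1385 + f)*(-855) = (-1385 - 1/1335)*(-855) = -1848976/1335*(-855) = 105391632/89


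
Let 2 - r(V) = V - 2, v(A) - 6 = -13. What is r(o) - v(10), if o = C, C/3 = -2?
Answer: 17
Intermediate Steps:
C = -6 (C = 3*(-2) = -6)
o = -6
v(A) = -7 (v(A) = 6 - 13 = -7)
r(V) = 4 - V (r(V) = 2 - (V - 2) = 2 - (-2 + V) = 2 + (2 - V) = 4 - V)
r(o) - v(10) = (4 - 1*(-6)) - 1*(-7) = (4 + 6) + 7 = 10 + 7 = 17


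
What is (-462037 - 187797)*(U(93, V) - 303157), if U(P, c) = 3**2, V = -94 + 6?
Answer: 196995877432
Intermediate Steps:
V = -88
U(P, c) = 9
(-462037 - 187797)*(U(93, V) - 303157) = (-462037 - 187797)*(9 - 303157) = -649834*(-303148) = 196995877432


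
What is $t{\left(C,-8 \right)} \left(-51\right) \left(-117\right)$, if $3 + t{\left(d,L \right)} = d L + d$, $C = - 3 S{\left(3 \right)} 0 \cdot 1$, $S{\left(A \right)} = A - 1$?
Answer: $-17901$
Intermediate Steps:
$S{\left(A \right)} = -1 + A$ ($S{\left(A \right)} = A - 1 = -1 + A$)
$C = 0$ ($C = - 3 \left(-1 + 3\right) 0 \cdot 1 = \left(-3\right) 2 \cdot 0 = \left(-6\right) 0 = 0$)
$t{\left(d,L \right)} = -3 + d + L d$ ($t{\left(d,L \right)} = -3 + \left(d L + d\right) = -3 + \left(L d + d\right) = -3 + \left(d + L d\right) = -3 + d + L d$)
$t{\left(C,-8 \right)} \left(-51\right) \left(-117\right) = \left(-3 + 0 - 0\right) \left(-51\right) \left(-117\right) = \left(-3 + 0 + 0\right) \left(-51\right) \left(-117\right) = \left(-3\right) \left(-51\right) \left(-117\right) = 153 \left(-117\right) = -17901$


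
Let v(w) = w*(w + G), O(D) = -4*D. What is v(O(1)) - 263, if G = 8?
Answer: -279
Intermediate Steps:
v(w) = w*(8 + w) (v(w) = w*(w + 8) = w*(8 + w))
v(O(1)) - 263 = (-4*1)*(8 - 4*1) - 263 = -4*(8 - 4) - 263 = -4*4 - 263 = -16 - 263 = -279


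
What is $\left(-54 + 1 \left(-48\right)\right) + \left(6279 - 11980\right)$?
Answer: $-5803$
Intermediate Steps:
$\left(-54 + 1 \left(-48\right)\right) + \left(6279 - 11980\right) = \left(-54 - 48\right) - 5701 = -102 - 5701 = -5803$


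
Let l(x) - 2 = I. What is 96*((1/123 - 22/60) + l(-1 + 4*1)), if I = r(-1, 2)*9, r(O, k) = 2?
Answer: 386544/205 ≈ 1885.6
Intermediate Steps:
I = 18 (I = 2*9 = 18)
l(x) = 20 (l(x) = 2 + 18 = 20)
96*((1/123 - 22/60) + l(-1 + 4*1)) = 96*((1/123 - 22/60) + 20) = 96*((1*(1/123) - 22*1/60) + 20) = 96*((1/123 - 11/30) + 20) = 96*(-147/410 + 20) = 96*(8053/410) = 386544/205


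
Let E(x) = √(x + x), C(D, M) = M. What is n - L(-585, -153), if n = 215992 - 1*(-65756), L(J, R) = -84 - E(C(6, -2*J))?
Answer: 281832 + 6*√65 ≈ 2.8188e+5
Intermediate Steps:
E(x) = √2*√x (E(x) = √(2*x) = √2*√x)
L(J, R) = -84 - 2*√(-J) (L(J, R) = -84 - √2*√(-2*J) = -84 - √2*√2*√(-J) = -84 - 2*√(-J))
n = 281748 (n = 215992 + 65756 = 281748)
n - L(-585, -153) = 281748 - (-84 - 2*√585) = 281748 - (-84 - 6*√65) = 281748 + (84 + 6*√65) = 281832 + 6*√65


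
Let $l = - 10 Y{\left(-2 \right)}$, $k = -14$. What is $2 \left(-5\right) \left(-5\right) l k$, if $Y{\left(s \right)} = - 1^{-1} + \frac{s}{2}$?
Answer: $-14000$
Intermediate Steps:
$Y{\left(s \right)} = -1 + \frac{s}{2}$ ($Y{\left(s \right)} = \left(-1\right) 1 + s \frac{1}{2} = -1 + \frac{s}{2}$)
$l = 20$ ($l = - 10 \left(-1 + \frac{1}{2} \left(-2\right)\right) = - 10 \left(-1 - 1\right) = \left(-10\right) \left(-2\right) = 20$)
$2 \left(-5\right) \left(-5\right) l k = 2 \left(-5\right) \left(-5\right) 20 \left(-14\right) = \left(-10\right) \left(-5\right) 20 \left(-14\right) = 50 \cdot 20 \left(-14\right) = 1000 \left(-14\right) = -14000$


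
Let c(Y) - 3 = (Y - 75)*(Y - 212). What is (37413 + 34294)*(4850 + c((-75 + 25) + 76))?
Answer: 1001531669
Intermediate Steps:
c(Y) = 3 + (-212 + Y)*(-75 + Y) (c(Y) = 3 + (Y - 75)*(Y - 212) = 3 + (-75 + Y)*(-212 + Y) = 3 + (-212 + Y)*(-75 + Y))
(37413 + 34294)*(4850 + c((-75 + 25) + 76)) = (37413 + 34294)*(4850 + (15903 + ((-75 + 25) + 76)**2 - 287*((-75 + 25) + 76))) = 71707*(4850 + (15903 + (-50 + 76)**2 - 287*(-50 + 76))) = 71707*(4850 + (15903 + 26**2 - 287*26)) = 71707*(4850 + (15903 + 676 - 7462)) = 71707*(4850 + 9117) = 71707*13967 = 1001531669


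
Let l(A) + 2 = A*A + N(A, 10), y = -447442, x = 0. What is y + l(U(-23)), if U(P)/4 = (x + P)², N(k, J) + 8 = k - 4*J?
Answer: 4032080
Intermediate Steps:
N(k, J) = -8 + k - 4*J (N(k, J) = -8 + (k - 4*J) = -8 + k - 4*J)
U(P) = 4*P² (U(P) = 4*(0 + P)² = 4*P²)
l(A) = -50 + A + A² (l(A) = -2 + (A*A + (-8 + A - 4*10)) = -2 + (A² + (-8 + A - 40)) = -2 + (A² + (-48 + A)) = -2 + (-48 + A + A²) = -50 + A + A²)
y + l(U(-23)) = -447442 + (-50 + 4*(-23)² + (4*(-23)²)²) = -447442 + (-50 + 4*529 + (4*529)²) = -447442 + (-50 + 2116 + 2116²) = -447442 + (-50 + 2116 + 4477456) = -447442 + 4479522 = 4032080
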